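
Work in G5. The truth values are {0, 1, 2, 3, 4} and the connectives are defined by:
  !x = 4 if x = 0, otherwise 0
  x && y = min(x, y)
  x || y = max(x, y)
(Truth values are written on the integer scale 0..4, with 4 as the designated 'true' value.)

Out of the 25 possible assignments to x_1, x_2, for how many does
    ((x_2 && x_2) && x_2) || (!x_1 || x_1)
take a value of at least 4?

value 4: 13 assignments (counts)
value 3: 6 assignments
value 2: 4 assignments
value 1: 2 assignments
So 13 of the 25 assignments meet the threshold.

13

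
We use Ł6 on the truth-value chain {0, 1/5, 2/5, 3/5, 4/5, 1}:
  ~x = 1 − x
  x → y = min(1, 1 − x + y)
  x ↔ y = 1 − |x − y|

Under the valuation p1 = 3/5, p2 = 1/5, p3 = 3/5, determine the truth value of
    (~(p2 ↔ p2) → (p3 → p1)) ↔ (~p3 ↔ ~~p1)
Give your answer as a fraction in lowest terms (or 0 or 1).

p2 ↔ p2 = 1/5 ↔ 1/5 = 1
~(p2 ↔ p2) = ~1 = 0
p3 → p1 = 3/5 → 3/5 = 1
~(p2 ↔ p2) → (p3 → p1) = 0 → 1 = 1
~p3 = ~3/5 = 2/5
~p1 = ~3/5 = 2/5
~~p1 = ~2/5 = 3/5
~p3 ↔ ~~p1 = 2/5 ↔ 3/5 = 4/5
(~(p2 ↔ p2) → (p3 → p1)) ↔ (~p3 ↔ ~~p1) = 1 ↔ 4/5 = 4/5

4/5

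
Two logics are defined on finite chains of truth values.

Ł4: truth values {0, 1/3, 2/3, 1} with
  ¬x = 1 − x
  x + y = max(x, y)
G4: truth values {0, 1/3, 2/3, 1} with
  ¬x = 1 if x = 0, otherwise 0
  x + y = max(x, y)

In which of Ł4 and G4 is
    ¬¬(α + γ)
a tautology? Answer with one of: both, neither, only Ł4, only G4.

neither

In Ł4: at α = 0, γ = 0 the value is 0 — not a tautology.
In G4: at α = 0, γ = 0 the value is 0 — not a tautology.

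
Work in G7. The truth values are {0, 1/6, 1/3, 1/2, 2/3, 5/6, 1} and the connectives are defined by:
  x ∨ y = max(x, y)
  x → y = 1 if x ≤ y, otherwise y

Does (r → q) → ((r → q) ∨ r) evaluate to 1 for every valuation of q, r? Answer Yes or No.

At q = 1/2, r = 2/3, for instance:
r → q = 2/3 → 1/2 = 1/2
(r → q) ∨ r = 1/2 ∨ 2/3 = 2/3
(r → q) → ((r → q) ∨ r) = 1/2 → 2/3 = 1
and checking the remaining 48 assignments likewise gives ≥ 1 in every case.

Yes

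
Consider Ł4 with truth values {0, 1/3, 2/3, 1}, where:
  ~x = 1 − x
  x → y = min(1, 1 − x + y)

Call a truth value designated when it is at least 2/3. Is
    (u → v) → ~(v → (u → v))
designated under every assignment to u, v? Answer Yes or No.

No

Counterexample: take u = 0, v = 0.
u → v = 0 → 0 = 1
v → (u → v) = 0 → 1 = 1
~(v → (u → v)) = ~1 = 0
(u → v) → ~(v → (u → v)) = 1 → 0 = 0
This gives 0, which is below 2/3.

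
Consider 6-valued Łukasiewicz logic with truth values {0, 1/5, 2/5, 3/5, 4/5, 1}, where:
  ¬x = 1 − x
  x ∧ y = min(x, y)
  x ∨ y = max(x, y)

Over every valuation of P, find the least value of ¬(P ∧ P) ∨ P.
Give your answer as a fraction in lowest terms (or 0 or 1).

3/5

Take P = 2/5:
P ∧ P = 2/5 ∧ 2/5 = 2/5
¬(P ∧ P) = ¬2/5 = 3/5
¬(P ∧ P) ∨ P = 3/5 ∨ 2/5 = 3/5
No assignment yields a value below 3/5, so this is the minimum.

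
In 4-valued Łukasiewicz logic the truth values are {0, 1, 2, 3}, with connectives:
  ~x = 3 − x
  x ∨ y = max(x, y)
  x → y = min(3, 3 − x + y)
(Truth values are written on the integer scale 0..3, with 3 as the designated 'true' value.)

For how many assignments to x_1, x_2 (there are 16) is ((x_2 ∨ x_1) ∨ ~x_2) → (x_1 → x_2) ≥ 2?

x_1 = 0, x_2 = 0 ↦ 3  ≥
x_1 = 0, x_2 = 1 ↦ 3  ≥
x_1 = 0, x_2 = 2 ↦ 3  ≥
x_1 = 0, x_2 = 3 ↦ 3  ≥
x_1 = 1, x_2 = 0 ↦ 2  ≥
x_1 = 1, x_2 = 1 ↦ 3  ≥
x_1 = 1, x_2 = 2 ↦ 3  ≥
x_1 = 1, x_2 = 3 ↦ 3  ≥
x_1 = 2, x_2 = 0 ↦ 1  <
x_1 = 2, x_2 = 1 ↦ 3  ≥
x_1 = 2, x_2 = 2 ↦ 3  ≥
x_1 = 2, x_2 = 3 ↦ 3  ≥
x_1 = 3, x_2 = 0 ↦ 0  <
x_1 = 3, x_2 = 1 ↦ 1  <
x_1 = 3, x_2 = 2 ↦ 2  ≥
x_1 = 3, x_2 = 3 ↦ 3  ≥
So 13 of the 16 assignments meet the threshold.

13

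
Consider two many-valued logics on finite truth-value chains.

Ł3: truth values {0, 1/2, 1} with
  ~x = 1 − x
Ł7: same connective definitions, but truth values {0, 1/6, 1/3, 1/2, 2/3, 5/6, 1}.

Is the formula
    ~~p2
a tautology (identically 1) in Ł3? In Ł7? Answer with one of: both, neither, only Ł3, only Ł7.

In Ł3: at p2 = 0 the value is 0 — not a tautology.
In Ł7: at p2 = 0 the value is 0 — not a tautology.

neither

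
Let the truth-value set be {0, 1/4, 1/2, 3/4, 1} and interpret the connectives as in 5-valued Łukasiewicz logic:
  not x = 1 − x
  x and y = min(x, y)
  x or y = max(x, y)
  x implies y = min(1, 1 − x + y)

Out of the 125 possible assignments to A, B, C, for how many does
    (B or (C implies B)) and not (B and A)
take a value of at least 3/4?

53

value 1: 19 assignments (counts)
value 3/4: 34 assignments (counts)
value 1/2: 37 assignments
value 1/4: 25 assignments
value 0: 10 assignments
So 53 of the 125 assignments meet the threshold.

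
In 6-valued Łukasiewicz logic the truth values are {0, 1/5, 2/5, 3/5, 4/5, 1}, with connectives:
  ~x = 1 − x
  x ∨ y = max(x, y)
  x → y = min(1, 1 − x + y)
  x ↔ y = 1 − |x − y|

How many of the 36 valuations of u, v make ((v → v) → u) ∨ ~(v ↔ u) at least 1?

7

value 1: 7 assignments (counts)
value 4/5: 8 assignments
value 3/5: 9 assignments
value 2/5: 7 assignments
value 1/5: 4 assignments
value 0: 1 assignment
So 7 of the 36 assignments meet the threshold.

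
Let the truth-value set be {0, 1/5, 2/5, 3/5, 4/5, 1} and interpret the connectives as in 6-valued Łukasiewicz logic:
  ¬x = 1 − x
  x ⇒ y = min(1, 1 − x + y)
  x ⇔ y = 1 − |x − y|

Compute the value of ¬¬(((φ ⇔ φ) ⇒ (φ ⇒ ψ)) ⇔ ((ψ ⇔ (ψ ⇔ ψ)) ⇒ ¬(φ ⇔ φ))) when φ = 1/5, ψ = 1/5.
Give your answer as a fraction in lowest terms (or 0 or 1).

4/5

φ ⇔ φ = 1/5 ⇔ 1/5 = 1
φ ⇒ ψ = 1/5 ⇒ 1/5 = 1
(φ ⇔ φ) ⇒ (φ ⇒ ψ) = 1 ⇒ 1 = 1
ψ ⇔ ψ = 1/5 ⇔ 1/5 = 1
ψ ⇔ (ψ ⇔ ψ) = 1/5 ⇔ 1 = 1/5
φ ⇔ φ = 1/5 ⇔ 1/5 = 1
¬(φ ⇔ φ) = ¬1 = 0
(ψ ⇔ (ψ ⇔ ψ)) ⇒ ¬(φ ⇔ φ) = 1/5 ⇒ 0 = 4/5
((φ ⇔ φ) ⇒ (φ ⇒ ψ)) ⇔ ((ψ ⇔ (ψ ⇔ ψ)) ⇒ ¬(φ ⇔ φ)) = 1 ⇔ 4/5 = 4/5
¬(((φ ⇔ φ) ⇒ (φ ⇒ ψ)) ⇔ ((ψ ⇔ (ψ ⇔ ψ)) ⇒ ¬(φ ⇔ φ))) = ¬4/5 = 1/5
¬¬(((φ ⇔ φ) ⇒ (φ ⇒ ψ)) ⇔ ((ψ ⇔ (ψ ⇔ ψ)) ⇒ ¬(φ ⇔ φ))) = ¬1/5 = 4/5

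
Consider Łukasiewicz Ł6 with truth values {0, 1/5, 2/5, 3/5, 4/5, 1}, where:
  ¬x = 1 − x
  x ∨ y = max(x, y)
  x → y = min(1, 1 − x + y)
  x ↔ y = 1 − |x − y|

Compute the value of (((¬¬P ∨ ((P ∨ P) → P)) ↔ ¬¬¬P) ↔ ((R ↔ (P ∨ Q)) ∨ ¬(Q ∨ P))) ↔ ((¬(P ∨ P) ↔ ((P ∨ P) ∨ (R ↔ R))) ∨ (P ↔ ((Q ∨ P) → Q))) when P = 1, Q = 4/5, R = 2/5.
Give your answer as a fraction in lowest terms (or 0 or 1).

4/5

¬P = ¬1 = 0
¬¬P = ¬0 = 1
P ∨ P = 1 ∨ 1 = 1
(P ∨ P) → P = 1 → 1 = 1
¬¬P ∨ ((P ∨ P) → P) = 1 ∨ 1 = 1
¬P = ¬1 = 0
¬¬P = ¬0 = 1
¬¬¬P = ¬1 = 0
(¬¬P ∨ ((P ∨ P) → P)) ↔ ¬¬¬P = 1 ↔ 0 = 0
P ∨ Q = 1 ∨ 4/5 = 1
R ↔ (P ∨ Q) = 2/5 ↔ 1 = 2/5
Q ∨ P = 4/5 ∨ 1 = 1
¬(Q ∨ P) = ¬1 = 0
(R ↔ (P ∨ Q)) ∨ ¬(Q ∨ P) = 2/5 ∨ 0 = 2/5
((¬¬P ∨ ((P ∨ P) → P)) ↔ ¬¬¬P) ↔ ((R ↔ (P ∨ Q)) ∨ ¬(Q ∨ P)) = 0 ↔ 2/5 = 3/5
P ∨ P = 1 ∨ 1 = 1
¬(P ∨ P) = ¬1 = 0
P ∨ P = 1 ∨ 1 = 1
R ↔ R = 2/5 ↔ 2/5 = 1
(P ∨ P) ∨ (R ↔ R) = 1 ∨ 1 = 1
¬(P ∨ P) ↔ ((P ∨ P) ∨ (R ↔ R)) = 0 ↔ 1 = 0
Q ∨ P = 4/5 ∨ 1 = 1
(Q ∨ P) → Q = 1 → 4/5 = 4/5
P ↔ ((Q ∨ P) → Q) = 1 ↔ 4/5 = 4/5
(¬(P ∨ P) ↔ ((P ∨ P) ∨ (R ↔ R))) ∨ (P ↔ ((Q ∨ P) → Q)) = 0 ∨ 4/5 = 4/5
(((¬¬P ∨ ((P ∨ P) → P)) ↔ ¬¬¬P) ↔ ((R ↔ (P ∨ Q)) ∨ ¬(Q ∨ P))) ↔ ((¬(P ∨ P) ↔ ((P ∨ P) ∨ (R ↔ R))) ∨ (P ↔ ((Q ∨ P) → Q))) = 3/5 ↔ 4/5 = 4/5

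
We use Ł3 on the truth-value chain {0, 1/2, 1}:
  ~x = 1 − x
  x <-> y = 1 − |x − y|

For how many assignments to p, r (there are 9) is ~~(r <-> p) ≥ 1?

p = 0, r = 0 ↦ 1  ≥
p = 0, r = 1/2 ↦ 1/2  <
p = 0, r = 1 ↦ 0  <
p = 1/2, r = 0 ↦ 1/2  <
p = 1/2, r = 1/2 ↦ 1  ≥
p = 1/2, r = 1 ↦ 1/2  <
p = 1, r = 0 ↦ 0  <
p = 1, r = 1/2 ↦ 1/2  <
p = 1, r = 1 ↦ 1  ≥
So 3 of the 9 assignments meet the threshold.

3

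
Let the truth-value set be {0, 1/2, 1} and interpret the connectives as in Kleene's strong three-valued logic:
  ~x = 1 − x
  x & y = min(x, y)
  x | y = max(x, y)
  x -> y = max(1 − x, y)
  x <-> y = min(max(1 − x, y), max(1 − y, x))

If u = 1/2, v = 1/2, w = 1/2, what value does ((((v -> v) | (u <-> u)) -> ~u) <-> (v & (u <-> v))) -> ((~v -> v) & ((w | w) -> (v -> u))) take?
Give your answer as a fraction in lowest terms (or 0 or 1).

1/2

v -> v = 1/2 -> 1/2 = 1/2
u <-> u = 1/2 <-> 1/2 = 1/2
(v -> v) | (u <-> u) = 1/2 | 1/2 = 1/2
~u = ~1/2 = 1/2
((v -> v) | (u <-> u)) -> ~u = 1/2 -> 1/2 = 1/2
u <-> v = 1/2 <-> 1/2 = 1/2
v & (u <-> v) = 1/2 & 1/2 = 1/2
(((v -> v) | (u <-> u)) -> ~u) <-> (v & (u <-> v)) = 1/2 <-> 1/2 = 1/2
~v = ~1/2 = 1/2
~v -> v = 1/2 -> 1/2 = 1/2
w | w = 1/2 | 1/2 = 1/2
v -> u = 1/2 -> 1/2 = 1/2
(w | w) -> (v -> u) = 1/2 -> 1/2 = 1/2
(~v -> v) & ((w | w) -> (v -> u)) = 1/2 & 1/2 = 1/2
((((v -> v) | (u <-> u)) -> ~u) <-> (v & (u <-> v))) -> ((~v -> v) & ((w | w) -> (v -> u))) = 1/2 -> 1/2 = 1/2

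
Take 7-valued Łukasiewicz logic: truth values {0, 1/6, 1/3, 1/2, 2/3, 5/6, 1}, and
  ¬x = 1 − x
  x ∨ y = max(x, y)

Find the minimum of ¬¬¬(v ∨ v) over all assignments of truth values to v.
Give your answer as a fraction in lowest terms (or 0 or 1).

Take v = 1:
v ∨ v = 1 ∨ 1 = 1
¬(v ∨ v) = ¬1 = 0
¬¬(v ∨ v) = ¬0 = 1
¬¬¬(v ∨ v) = ¬1 = 0
No assignment yields a value below 0, so this is the minimum.

0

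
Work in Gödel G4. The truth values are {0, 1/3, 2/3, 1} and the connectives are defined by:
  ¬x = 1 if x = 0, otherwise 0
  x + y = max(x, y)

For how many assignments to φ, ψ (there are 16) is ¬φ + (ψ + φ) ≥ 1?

φ = 0, ψ = 0 ↦ 1  ≥
φ = 0, ψ = 1/3 ↦ 1  ≥
φ = 0, ψ = 2/3 ↦ 1  ≥
φ = 0, ψ = 1 ↦ 1  ≥
φ = 1/3, ψ = 0 ↦ 1/3  <
φ = 1/3, ψ = 1/3 ↦ 1/3  <
φ = 1/3, ψ = 2/3 ↦ 2/3  <
φ = 1/3, ψ = 1 ↦ 1  ≥
φ = 2/3, ψ = 0 ↦ 2/3  <
φ = 2/3, ψ = 1/3 ↦ 2/3  <
φ = 2/3, ψ = 2/3 ↦ 2/3  <
φ = 2/3, ψ = 1 ↦ 1  ≥
φ = 1, ψ = 0 ↦ 1  ≥
φ = 1, ψ = 1/3 ↦ 1  ≥
φ = 1, ψ = 2/3 ↦ 1  ≥
φ = 1, ψ = 1 ↦ 1  ≥
So 10 of the 16 assignments meet the threshold.

10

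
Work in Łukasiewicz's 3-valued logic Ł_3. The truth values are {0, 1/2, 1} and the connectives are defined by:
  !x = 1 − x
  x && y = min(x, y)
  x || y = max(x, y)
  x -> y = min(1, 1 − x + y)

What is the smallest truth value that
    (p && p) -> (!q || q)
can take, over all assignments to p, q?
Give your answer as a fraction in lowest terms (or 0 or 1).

Take p = 1, q = 1/2:
p && p = 1 && 1 = 1
!q = !1/2 = 1/2
!q || q = 1/2 || 1/2 = 1/2
(p && p) -> (!q || q) = 1 -> 1/2 = 1/2
No assignment yields a value below 1/2, so this is the minimum.

1/2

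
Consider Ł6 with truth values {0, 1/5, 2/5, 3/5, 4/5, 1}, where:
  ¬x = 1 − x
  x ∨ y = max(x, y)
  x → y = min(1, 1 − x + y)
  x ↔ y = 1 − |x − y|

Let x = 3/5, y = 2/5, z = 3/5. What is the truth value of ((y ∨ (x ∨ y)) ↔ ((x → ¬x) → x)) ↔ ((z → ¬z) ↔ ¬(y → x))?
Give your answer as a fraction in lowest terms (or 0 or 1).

2/5

x ∨ y = 3/5 ∨ 2/5 = 3/5
y ∨ (x ∨ y) = 2/5 ∨ 3/5 = 3/5
¬x = ¬3/5 = 2/5
x → ¬x = 3/5 → 2/5 = 4/5
(x → ¬x) → x = 4/5 → 3/5 = 4/5
(y ∨ (x ∨ y)) ↔ ((x → ¬x) → x) = 3/5 ↔ 4/5 = 4/5
¬z = ¬3/5 = 2/5
z → ¬z = 3/5 → 2/5 = 4/5
y → x = 2/5 → 3/5 = 1
¬(y → x) = ¬1 = 0
(z → ¬z) ↔ ¬(y → x) = 4/5 ↔ 0 = 1/5
((y ∨ (x ∨ y)) ↔ ((x → ¬x) → x)) ↔ ((z → ¬z) ↔ ¬(y → x)) = 4/5 ↔ 1/5 = 2/5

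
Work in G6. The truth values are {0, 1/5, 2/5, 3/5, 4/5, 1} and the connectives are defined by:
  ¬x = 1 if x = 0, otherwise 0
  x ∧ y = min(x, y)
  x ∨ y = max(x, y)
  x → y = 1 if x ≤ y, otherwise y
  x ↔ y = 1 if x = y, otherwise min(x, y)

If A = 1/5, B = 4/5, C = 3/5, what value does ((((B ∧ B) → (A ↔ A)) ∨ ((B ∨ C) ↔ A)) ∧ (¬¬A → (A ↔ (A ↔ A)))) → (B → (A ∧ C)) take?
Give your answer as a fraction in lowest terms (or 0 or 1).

B ∧ B = 4/5 ∧ 4/5 = 4/5
A ↔ A = 1/5 ↔ 1/5 = 1
(B ∧ B) → (A ↔ A) = 4/5 → 1 = 1
B ∨ C = 4/5 ∨ 3/5 = 4/5
(B ∨ C) ↔ A = 4/5 ↔ 1/5 = 1/5
((B ∧ B) → (A ↔ A)) ∨ ((B ∨ C) ↔ A) = 1 ∨ 1/5 = 1
¬A = ¬1/5 = 0
¬¬A = ¬0 = 1
A ↔ A = 1/5 ↔ 1/5 = 1
A ↔ (A ↔ A) = 1/5 ↔ 1 = 1/5
¬¬A → (A ↔ (A ↔ A)) = 1 → 1/5 = 1/5
(((B ∧ B) → (A ↔ A)) ∨ ((B ∨ C) ↔ A)) ∧ (¬¬A → (A ↔ (A ↔ A))) = 1 ∧ 1/5 = 1/5
A ∧ C = 1/5 ∧ 3/5 = 1/5
B → (A ∧ C) = 4/5 → 1/5 = 1/5
((((B ∧ B) → (A ↔ A)) ∨ ((B ∨ C) ↔ A)) ∧ (¬¬A → (A ↔ (A ↔ A)))) → (B → (A ∧ C)) = 1/5 → 1/5 = 1

1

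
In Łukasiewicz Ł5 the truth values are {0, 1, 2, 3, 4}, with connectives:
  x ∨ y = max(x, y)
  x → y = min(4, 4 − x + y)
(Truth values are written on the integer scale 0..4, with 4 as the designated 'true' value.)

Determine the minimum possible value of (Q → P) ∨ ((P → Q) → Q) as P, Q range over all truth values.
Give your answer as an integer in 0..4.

2

Take P = 0, Q = 2:
Q → P = 2 → 0 = 2
P → Q = 0 → 2 = 4
(P → Q) → Q = 4 → 2 = 2
(Q → P) ∨ ((P → Q) → Q) = 2 ∨ 2 = 2
No assignment yields a value below 2, so this is the minimum.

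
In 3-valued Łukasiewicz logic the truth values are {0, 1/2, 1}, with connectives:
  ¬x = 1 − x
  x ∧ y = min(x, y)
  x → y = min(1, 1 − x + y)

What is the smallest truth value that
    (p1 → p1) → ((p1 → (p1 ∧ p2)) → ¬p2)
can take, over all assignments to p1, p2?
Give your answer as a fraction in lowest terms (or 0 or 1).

0

Take p1 = 0, p2 = 1:
p1 → p1 = 0 → 0 = 1
p1 ∧ p2 = 0 ∧ 1 = 0
p1 → (p1 ∧ p2) = 0 → 0 = 1
¬p2 = ¬1 = 0
(p1 → (p1 ∧ p2)) → ¬p2 = 1 → 0 = 0
(p1 → p1) → ((p1 → (p1 ∧ p2)) → ¬p2) = 1 → 0 = 0
No assignment yields a value below 0, so this is the minimum.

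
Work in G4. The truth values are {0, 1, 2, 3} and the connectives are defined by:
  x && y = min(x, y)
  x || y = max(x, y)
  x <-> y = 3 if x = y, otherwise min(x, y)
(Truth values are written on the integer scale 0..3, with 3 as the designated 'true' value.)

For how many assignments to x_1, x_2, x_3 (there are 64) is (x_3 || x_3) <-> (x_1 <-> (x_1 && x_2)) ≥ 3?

16

value 3: 16 assignments (counts)
value 2: 11 assignments
value 1: 15 assignments
value 0: 22 assignments
So 16 of the 64 assignments meet the threshold.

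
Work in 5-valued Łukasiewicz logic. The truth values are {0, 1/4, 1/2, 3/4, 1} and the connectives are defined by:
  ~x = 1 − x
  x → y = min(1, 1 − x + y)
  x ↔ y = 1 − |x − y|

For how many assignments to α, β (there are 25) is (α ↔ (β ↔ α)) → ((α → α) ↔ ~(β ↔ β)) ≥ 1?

value 1: 2 assignments (counts)
value 3/4: 3 assignments
value 1/2: 6 assignments
value 1/4: 7 assignments
value 0: 7 assignments
So 2 of the 25 assignments meet the threshold.

2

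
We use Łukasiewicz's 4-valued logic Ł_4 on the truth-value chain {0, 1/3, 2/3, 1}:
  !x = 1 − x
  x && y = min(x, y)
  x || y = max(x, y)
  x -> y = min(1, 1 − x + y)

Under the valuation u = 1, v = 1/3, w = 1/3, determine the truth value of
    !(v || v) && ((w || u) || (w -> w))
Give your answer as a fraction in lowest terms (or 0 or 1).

2/3

v || v = 1/3 || 1/3 = 1/3
!(v || v) = !1/3 = 2/3
w || u = 1/3 || 1 = 1
w -> w = 1/3 -> 1/3 = 1
(w || u) || (w -> w) = 1 || 1 = 1
!(v || v) && ((w || u) || (w -> w)) = 2/3 && 1 = 2/3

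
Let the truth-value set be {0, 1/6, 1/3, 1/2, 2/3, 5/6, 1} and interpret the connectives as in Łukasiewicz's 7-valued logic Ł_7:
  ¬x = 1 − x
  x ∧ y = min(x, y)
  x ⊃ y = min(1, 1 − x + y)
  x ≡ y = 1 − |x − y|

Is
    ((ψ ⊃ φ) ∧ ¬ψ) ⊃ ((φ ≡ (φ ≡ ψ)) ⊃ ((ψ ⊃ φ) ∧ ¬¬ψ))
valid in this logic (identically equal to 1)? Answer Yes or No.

No

Counterexample: take φ = 1/6, ψ = 0.
ψ ⊃ φ = 0 ⊃ 1/6 = 1
¬ψ = ¬0 = 1
(ψ ⊃ φ) ∧ ¬ψ = 1 ∧ 1 = 1
φ ≡ ψ = 1/6 ≡ 0 = 5/6
φ ≡ (φ ≡ ψ) = 1/6 ≡ 5/6 = 1/3
ψ ⊃ φ = 0 ⊃ 1/6 = 1
¬ψ = ¬0 = 1
¬¬ψ = ¬1 = 0
(ψ ⊃ φ) ∧ ¬¬ψ = 1 ∧ 0 = 0
(φ ≡ (φ ≡ ψ)) ⊃ ((ψ ⊃ φ) ∧ ¬¬ψ) = 1/3 ⊃ 0 = 2/3
((ψ ⊃ φ) ∧ ¬ψ) ⊃ ((φ ≡ (φ ≡ ψ)) ⊃ ((ψ ⊃ φ) ∧ ¬¬ψ)) = 1 ⊃ 2/3 = 2/3
This gives 2/3 ≠ 1.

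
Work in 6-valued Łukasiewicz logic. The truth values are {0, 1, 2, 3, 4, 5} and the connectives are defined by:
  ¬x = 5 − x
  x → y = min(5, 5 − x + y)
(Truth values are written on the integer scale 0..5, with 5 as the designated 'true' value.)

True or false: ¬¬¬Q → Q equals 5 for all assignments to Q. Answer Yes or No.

No

Counterexample: take Q = 0.
¬Q = ¬0 = 5
¬¬Q = ¬5 = 0
¬¬¬Q = ¬0 = 5
¬¬¬Q → Q = 5 → 0 = 0
This gives 0 ≠ 5.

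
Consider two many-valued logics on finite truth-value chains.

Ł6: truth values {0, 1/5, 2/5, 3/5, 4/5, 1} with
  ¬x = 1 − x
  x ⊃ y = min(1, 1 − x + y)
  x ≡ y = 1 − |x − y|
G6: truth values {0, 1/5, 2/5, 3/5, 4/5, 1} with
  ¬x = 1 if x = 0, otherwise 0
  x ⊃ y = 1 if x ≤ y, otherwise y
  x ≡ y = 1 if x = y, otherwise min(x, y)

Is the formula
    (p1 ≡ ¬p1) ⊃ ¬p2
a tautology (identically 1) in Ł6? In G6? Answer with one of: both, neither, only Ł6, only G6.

In Ł6: at p1 = 1/5, p2 = 4/5 the value is 4/5 — not a tautology.
In G6: every assignment gives 1 — tautology.

only G6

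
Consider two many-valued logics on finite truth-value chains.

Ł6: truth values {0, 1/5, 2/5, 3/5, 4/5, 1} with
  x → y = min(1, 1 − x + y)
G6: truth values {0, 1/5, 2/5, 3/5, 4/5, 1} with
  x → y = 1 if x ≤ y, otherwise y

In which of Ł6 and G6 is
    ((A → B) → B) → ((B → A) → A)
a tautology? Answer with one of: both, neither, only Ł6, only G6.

only Ł6

In Ł6: every assignment gives 1 — tautology.
In G6: at A = 1/5, B = 0 the value is 1/5 — not a tautology.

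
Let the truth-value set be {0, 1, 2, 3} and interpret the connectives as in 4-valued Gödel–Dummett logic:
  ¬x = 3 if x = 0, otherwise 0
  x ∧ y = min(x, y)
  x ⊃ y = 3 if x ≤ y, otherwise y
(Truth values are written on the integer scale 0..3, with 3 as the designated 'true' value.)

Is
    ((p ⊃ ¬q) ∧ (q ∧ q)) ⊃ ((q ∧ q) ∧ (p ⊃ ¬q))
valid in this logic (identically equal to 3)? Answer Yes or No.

Yes

p = 0, q = 0 ↦ 3
p = 0, q = 1 ↦ 3
p = 0, q = 2 ↦ 3
p = 0, q = 3 ↦ 3
p = 1, q = 0 ↦ 3
p = 1, q = 1 ↦ 3
p = 1, q = 2 ↦ 3
p = 1, q = 3 ↦ 3
p = 2, q = 0 ↦ 3
p = 2, q = 1 ↦ 3
p = 2, q = 2 ↦ 3
p = 2, q = 3 ↦ 3
p = 3, q = 0 ↦ 3
p = 3, q = 1 ↦ 3
p = 3, q = 2 ↦ 3
p = 3, q = 3 ↦ 3
Every assignment gives a value ≥ 3.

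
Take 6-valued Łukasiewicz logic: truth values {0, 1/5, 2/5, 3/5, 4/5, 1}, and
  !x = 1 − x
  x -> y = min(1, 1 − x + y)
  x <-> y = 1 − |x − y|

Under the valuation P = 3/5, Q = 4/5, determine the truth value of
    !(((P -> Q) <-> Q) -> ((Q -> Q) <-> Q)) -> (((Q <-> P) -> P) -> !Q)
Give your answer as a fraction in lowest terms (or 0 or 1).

1

P -> Q = 3/5 -> 4/5 = 1
(P -> Q) <-> Q = 1 <-> 4/5 = 4/5
Q -> Q = 4/5 -> 4/5 = 1
(Q -> Q) <-> Q = 1 <-> 4/5 = 4/5
((P -> Q) <-> Q) -> ((Q -> Q) <-> Q) = 4/5 -> 4/5 = 1
!(((P -> Q) <-> Q) -> ((Q -> Q) <-> Q)) = !1 = 0
Q <-> P = 4/5 <-> 3/5 = 4/5
(Q <-> P) -> P = 4/5 -> 3/5 = 4/5
!Q = !4/5 = 1/5
((Q <-> P) -> P) -> !Q = 4/5 -> 1/5 = 2/5
!(((P -> Q) <-> Q) -> ((Q -> Q) <-> Q)) -> (((Q <-> P) -> P) -> !Q) = 0 -> 2/5 = 1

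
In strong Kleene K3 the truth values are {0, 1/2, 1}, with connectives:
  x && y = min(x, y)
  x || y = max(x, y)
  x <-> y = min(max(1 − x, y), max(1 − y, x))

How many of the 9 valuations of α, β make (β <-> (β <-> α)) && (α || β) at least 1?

2

α = 0, β = 0 ↦ 0  <
α = 0, β = 1/2 ↦ 1/2  <
α = 0, β = 1 ↦ 0  <
α = 1/2, β = 0 ↦ 1/2  <
α = 1/2, β = 1/2 ↦ 1/2  <
α = 1/2, β = 1 ↦ 1/2  <
α = 1, β = 0 ↦ 1  ≥
α = 1, β = 1/2 ↦ 1/2  <
α = 1, β = 1 ↦ 1  ≥
So 2 of the 9 assignments meet the threshold.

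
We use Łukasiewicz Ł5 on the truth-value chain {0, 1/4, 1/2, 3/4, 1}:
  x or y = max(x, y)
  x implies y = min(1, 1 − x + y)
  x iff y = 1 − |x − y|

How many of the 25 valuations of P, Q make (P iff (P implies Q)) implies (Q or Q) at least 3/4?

value 1: 19 assignments (counts)
value 1/2: 5 assignments
value 0: 1 assignment
So 19 of the 25 assignments meet the threshold.

19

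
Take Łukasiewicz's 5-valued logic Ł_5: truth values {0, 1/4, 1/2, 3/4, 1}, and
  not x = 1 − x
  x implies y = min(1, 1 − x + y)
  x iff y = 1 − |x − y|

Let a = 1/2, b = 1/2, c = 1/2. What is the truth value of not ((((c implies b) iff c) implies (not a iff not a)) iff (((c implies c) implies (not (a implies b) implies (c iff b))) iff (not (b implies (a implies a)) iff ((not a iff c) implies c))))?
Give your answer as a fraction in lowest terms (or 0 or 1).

1/2

c implies b = 1/2 implies 1/2 = 1
(c implies b) iff c = 1 iff 1/2 = 1/2
not a = not 1/2 = 1/2
not a = not 1/2 = 1/2
not a iff not a = 1/2 iff 1/2 = 1
((c implies b) iff c) implies (not a iff not a) = 1/2 implies 1 = 1
c implies c = 1/2 implies 1/2 = 1
a implies b = 1/2 implies 1/2 = 1
not (a implies b) = not 1 = 0
c iff b = 1/2 iff 1/2 = 1
not (a implies b) implies (c iff b) = 0 implies 1 = 1
(c implies c) implies (not (a implies b) implies (c iff b)) = 1 implies 1 = 1
a implies a = 1/2 implies 1/2 = 1
b implies (a implies a) = 1/2 implies 1 = 1
not (b implies (a implies a)) = not 1 = 0
not a = not 1/2 = 1/2
not a iff c = 1/2 iff 1/2 = 1
(not a iff c) implies c = 1 implies 1/2 = 1/2
not (b implies (a implies a)) iff ((not a iff c) implies c) = 0 iff 1/2 = 1/2
((c implies c) implies (not (a implies b) implies (c iff b))) iff (not (b implies (a implies a)) iff ((not a iff c) implies c)) = 1 iff 1/2 = 1/2
(((c implies b) iff c) implies (not a iff not a)) iff (((c implies c) implies (not (a implies b) implies (c iff b))) iff (not (b implies (a implies a)) iff ((not a iff c) implies c))) = 1 iff 1/2 = 1/2
not ((((c implies b) iff c) implies (not a iff not a)) iff (((c implies c) implies (not (a implies b) implies (c iff b))) iff (not (b implies (a implies a)) iff ((not a iff c) implies c)))) = not 1/2 = 1/2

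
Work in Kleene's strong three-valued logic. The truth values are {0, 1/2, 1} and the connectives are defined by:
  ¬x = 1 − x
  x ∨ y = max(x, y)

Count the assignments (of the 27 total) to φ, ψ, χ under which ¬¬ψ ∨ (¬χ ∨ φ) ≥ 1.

value 1: 19 assignments (counts)
value 1/2: 7 assignments
value 0: 1 assignment
So 19 of the 27 assignments meet the threshold.

19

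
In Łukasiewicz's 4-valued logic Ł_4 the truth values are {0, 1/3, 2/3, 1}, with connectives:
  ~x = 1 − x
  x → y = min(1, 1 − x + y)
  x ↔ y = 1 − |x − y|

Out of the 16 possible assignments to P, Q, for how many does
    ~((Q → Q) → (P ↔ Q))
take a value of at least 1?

P = 0, Q = 0 ↦ 0  <
P = 0, Q = 1/3 ↦ 1/3  <
P = 0, Q = 2/3 ↦ 2/3  <
P = 0, Q = 1 ↦ 1  ≥
P = 1/3, Q = 0 ↦ 1/3  <
P = 1/3, Q = 1/3 ↦ 0  <
P = 1/3, Q = 2/3 ↦ 1/3  <
P = 1/3, Q = 1 ↦ 2/3  <
P = 2/3, Q = 0 ↦ 2/3  <
P = 2/3, Q = 1/3 ↦ 1/3  <
P = 2/3, Q = 2/3 ↦ 0  <
P = 2/3, Q = 1 ↦ 1/3  <
P = 1, Q = 0 ↦ 1  ≥
P = 1, Q = 1/3 ↦ 2/3  <
P = 1, Q = 2/3 ↦ 1/3  <
P = 1, Q = 1 ↦ 0  <
So 2 of the 16 assignments meet the threshold.

2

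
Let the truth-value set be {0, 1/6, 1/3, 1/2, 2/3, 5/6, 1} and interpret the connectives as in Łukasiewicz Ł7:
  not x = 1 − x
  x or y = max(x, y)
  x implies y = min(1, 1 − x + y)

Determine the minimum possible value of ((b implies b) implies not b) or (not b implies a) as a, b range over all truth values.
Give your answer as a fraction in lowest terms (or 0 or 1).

Take a = 0, b = 1/2:
b implies b = 1/2 implies 1/2 = 1
not b = not 1/2 = 1/2
(b implies b) implies not b = 1 implies 1/2 = 1/2
not b = not 1/2 = 1/2
not b implies a = 1/2 implies 0 = 1/2
((b implies b) implies not b) or (not b implies a) = 1/2 or 1/2 = 1/2
No assignment yields a value below 1/2, so this is the minimum.

1/2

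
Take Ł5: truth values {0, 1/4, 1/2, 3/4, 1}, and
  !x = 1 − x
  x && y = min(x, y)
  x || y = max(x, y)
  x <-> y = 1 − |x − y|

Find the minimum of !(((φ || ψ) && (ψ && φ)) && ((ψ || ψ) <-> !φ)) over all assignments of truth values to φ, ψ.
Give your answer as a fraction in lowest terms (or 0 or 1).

Take φ = 1/2, ψ = 1/2:
φ || ψ = 1/2 || 1/2 = 1/2
ψ && φ = 1/2 && 1/2 = 1/2
(φ || ψ) && (ψ && φ) = 1/2 && 1/2 = 1/2
ψ || ψ = 1/2 || 1/2 = 1/2
!φ = !1/2 = 1/2
(ψ || ψ) <-> !φ = 1/2 <-> 1/2 = 1
((φ || ψ) && (ψ && φ)) && ((ψ || ψ) <-> !φ) = 1/2 && 1 = 1/2
!(((φ || ψ) && (ψ && φ)) && ((ψ || ψ) <-> !φ)) = !1/2 = 1/2
No assignment yields a value below 1/2, so this is the minimum.

1/2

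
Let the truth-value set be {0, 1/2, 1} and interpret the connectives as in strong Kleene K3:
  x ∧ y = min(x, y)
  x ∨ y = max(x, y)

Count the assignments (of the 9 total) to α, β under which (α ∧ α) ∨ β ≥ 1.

5

α = 0, β = 0 ↦ 0  <
α = 0, β = 1/2 ↦ 1/2  <
α = 0, β = 1 ↦ 1  ≥
α = 1/2, β = 0 ↦ 1/2  <
α = 1/2, β = 1/2 ↦ 1/2  <
α = 1/2, β = 1 ↦ 1  ≥
α = 1, β = 0 ↦ 1  ≥
α = 1, β = 1/2 ↦ 1  ≥
α = 1, β = 1 ↦ 1  ≥
So 5 of the 9 assignments meet the threshold.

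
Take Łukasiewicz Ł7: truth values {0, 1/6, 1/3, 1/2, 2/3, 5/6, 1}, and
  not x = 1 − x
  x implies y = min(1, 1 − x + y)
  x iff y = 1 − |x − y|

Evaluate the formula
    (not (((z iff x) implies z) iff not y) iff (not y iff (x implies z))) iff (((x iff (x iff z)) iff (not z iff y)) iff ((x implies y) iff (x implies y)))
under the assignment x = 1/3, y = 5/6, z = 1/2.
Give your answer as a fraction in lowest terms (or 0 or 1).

5/6

z iff x = 1/2 iff 1/3 = 5/6
(z iff x) implies z = 5/6 implies 1/2 = 2/3
not y = not 5/6 = 1/6
((z iff x) implies z) iff not y = 2/3 iff 1/6 = 1/2
not (((z iff x) implies z) iff not y) = not 1/2 = 1/2
not y = not 5/6 = 1/6
x implies z = 1/3 implies 1/2 = 1
not y iff (x implies z) = 1/6 iff 1 = 1/6
not (((z iff x) implies z) iff not y) iff (not y iff (x implies z)) = 1/2 iff 1/6 = 2/3
x iff z = 1/3 iff 1/2 = 5/6
x iff (x iff z) = 1/3 iff 5/6 = 1/2
not z = not 1/2 = 1/2
not z iff y = 1/2 iff 5/6 = 2/3
(x iff (x iff z)) iff (not z iff y) = 1/2 iff 2/3 = 5/6
x implies y = 1/3 implies 5/6 = 1
x implies y = 1/3 implies 5/6 = 1
(x implies y) iff (x implies y) = 1 iff 1 = 1
((x iff (x iff z)) iff (not z iff y)) iff ((x implies y) iff (x implies y)) = 5/6 iff 1 = 5/6
(not (((z iff x) implies z) iff not y) iff (not y iff (x implies z))) iff (((x iff (x iff z)) iff (not z iff y)) iff ((x implies y) iff (x implies y))) = 2/3 iff 5/6 = 5/6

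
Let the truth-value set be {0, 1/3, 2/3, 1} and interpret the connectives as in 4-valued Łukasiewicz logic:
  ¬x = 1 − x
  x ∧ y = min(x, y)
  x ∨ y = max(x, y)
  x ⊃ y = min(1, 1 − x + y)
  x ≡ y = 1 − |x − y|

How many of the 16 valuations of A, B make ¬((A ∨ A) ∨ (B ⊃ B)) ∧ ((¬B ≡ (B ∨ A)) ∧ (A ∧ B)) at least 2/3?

A = 0, B = 0 ↦ 0  <
A = 0, B = 1/3 ↦ 0  <
A = 0, B = 2/3 ↦ 0  <
A = 0, B = 1 ↦ 0  <
A = 1/3, B = 0 ↦ 0  <
A = 1/3, B = 1/3 ↦ 0  <
A = 1/3, B = 2/3 ↦ 0  <
A = 1/3, B = 1 ↦ 0  <
A = 2/3, B = 0 ↦ 0  <
A = 2/3, B = 1/3 ↦ 0  <
A = 2/3, B = 2/3 ↦ 0  <
A = 2/3, B = 1 ↦ 0  <
A = 1, B = 0 ↦ 0  <
A = 1, B = 1/3 ↦ 0  <
A = 1, B = 2/3 ↦ 0  <
A = 1, B = 1 ↦ 0  <
So 0 of the 16 assignments meet the threshold.

0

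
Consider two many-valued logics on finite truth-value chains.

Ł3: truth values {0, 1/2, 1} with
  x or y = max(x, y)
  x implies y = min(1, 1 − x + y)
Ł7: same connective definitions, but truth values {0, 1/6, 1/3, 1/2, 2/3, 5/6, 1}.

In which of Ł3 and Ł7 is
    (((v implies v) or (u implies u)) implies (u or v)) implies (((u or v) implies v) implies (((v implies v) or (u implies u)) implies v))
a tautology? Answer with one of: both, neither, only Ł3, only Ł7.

both

In Ł3: every assignment gives 1 — tautology.
In Ł7: every assignment gives 1 — tautology.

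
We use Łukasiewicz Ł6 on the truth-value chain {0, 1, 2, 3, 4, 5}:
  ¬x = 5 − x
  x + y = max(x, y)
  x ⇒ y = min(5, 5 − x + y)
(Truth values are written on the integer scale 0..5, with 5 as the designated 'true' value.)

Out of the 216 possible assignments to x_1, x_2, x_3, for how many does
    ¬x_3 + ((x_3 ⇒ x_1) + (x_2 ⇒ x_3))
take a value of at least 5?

value 5: 196 assignments (counts)
value 4: 16 assignments
value 3: 4 assignments
So 196 of the 216 assignments meet the threshold.

196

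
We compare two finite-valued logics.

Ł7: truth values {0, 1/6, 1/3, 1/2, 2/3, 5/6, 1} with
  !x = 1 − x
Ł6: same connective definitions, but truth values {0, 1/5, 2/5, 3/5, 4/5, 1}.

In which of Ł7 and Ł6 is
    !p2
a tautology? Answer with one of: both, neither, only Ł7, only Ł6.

In Ł7: at p2 = 1/6 the value is 5/6 — not a tautology.
In Ł6: at p2 = 1/5 the value is 4/5 — not a tautology.

neither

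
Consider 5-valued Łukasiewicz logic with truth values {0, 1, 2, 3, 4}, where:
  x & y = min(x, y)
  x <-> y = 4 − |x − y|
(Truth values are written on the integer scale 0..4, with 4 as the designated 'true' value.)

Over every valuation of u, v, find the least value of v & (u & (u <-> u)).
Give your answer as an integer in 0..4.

0

Take u = 0, v = 0:
u <-> u = 0 <-> 0 = 4
u & (u <-> u) = 0 & 4 = 0
v & (u & (u <-> u)) = 0 & 0 = 0
No assignment yields a value below 0, so this is the minimum.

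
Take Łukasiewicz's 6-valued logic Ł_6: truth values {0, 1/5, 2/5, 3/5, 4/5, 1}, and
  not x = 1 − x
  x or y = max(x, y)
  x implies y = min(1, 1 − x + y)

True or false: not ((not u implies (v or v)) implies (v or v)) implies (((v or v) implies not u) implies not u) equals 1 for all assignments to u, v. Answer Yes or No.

Counterexample: take u = 3/5, v = 0.
not u = not 3/5 = 2/5
v or v = 0 or 0 = 0
not u implies (v or v) = 2/5 implies 0 = 3/5
(not u implies (v or v)) implies (v or v) = 3/5 implies 0 = 2/5
not ((not u implies (v or v)) implies (v or v)) = not 2/5 = 3/5
(v or v) implies not u = 0 implies 2/5 = 1
((v or v) implies not u) implies not u = 1 implies 2/5 = 2/5
not ((not u implies (v or v)) implies (v or v)) implies (((v or v) implies not u) implies not u) = 3/5 implies 2/5 = 4/5
This gives 4/5 ≠ 1.

No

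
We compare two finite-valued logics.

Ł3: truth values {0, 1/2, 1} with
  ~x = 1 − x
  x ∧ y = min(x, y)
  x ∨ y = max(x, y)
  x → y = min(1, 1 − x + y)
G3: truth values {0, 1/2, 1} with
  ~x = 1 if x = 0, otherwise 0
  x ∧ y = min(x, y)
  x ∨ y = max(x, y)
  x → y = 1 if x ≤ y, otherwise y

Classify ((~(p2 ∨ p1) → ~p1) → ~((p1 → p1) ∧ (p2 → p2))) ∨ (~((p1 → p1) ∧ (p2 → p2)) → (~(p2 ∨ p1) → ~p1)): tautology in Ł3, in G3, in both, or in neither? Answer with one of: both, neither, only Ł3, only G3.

In Ł3: every assignment gives 1 — tautology.
In G3: every assignment gives 1 — tautology.

both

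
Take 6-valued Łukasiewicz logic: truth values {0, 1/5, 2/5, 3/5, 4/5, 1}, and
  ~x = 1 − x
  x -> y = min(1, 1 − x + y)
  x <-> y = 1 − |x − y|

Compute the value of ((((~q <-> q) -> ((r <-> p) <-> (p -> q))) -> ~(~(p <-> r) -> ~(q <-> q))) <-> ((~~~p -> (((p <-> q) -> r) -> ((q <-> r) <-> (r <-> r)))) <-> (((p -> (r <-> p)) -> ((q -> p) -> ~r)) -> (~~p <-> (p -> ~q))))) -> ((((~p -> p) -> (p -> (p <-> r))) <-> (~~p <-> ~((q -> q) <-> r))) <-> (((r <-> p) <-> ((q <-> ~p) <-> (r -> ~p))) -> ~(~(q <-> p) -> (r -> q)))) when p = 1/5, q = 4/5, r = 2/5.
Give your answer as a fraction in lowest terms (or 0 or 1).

~q = ~4/5 = 1/5
~q <-> q = 1/5 <-> 4/5 = 2/5
r <-> p = 2/5 <-> 1/5 = 4/5
p -> q = 1/5 -> 4/5 = 1
(r <-> p) <-> (p -> q) = 4/5 <-> 1 = 4/5
(~q <-> q) -> ((r <-> p) <-> (p -> q)) = 2/5 -> 4/5 = 1
p <-> r = 1/5 <-> 2/5 = 4/5
~(p <-> r) = ~4/5 = 1/5
q <-> q = 4/5 <-> 4/5 = 1
~(q <-> q) = ~1 = 0
~(p <-> r) -> ~(q <-> q) = 1/5 -> 0 = 4/5
~(~(p <-> r) -> ~(q <-> q)) = ~4/5 = 1/5
((~q <-> q) -> ((r <-> p) <-> (p -> q))) -> ~(~(p <-> r) -> ~(q <-> q)) = 1 -> 1/5 = 1/5
~p = ~1/5 = 4/5
~~p = ~4/5 = 1/5
~~~p = ~1/5 = 4/5
p <-> q = 1/5 <-> 4/5 = 2/5
(p <-> q) -> r = 2/5 -> 2/5 = 1
q <-> r = 4/5 <-> 2/5 = 3/5
r <-> r = 2/5 <-> 2/5 = 1
(q <-> r) <-> (r <-> r) = 3/5 <-> 1 = 3/5
((p <-> q) -> r) -> ((q <-> r) <-> (r <-> r)) = 1 -> 3/5 = 3/5
~~~p -> (((p <-> q) -> r) -> ((q <-> r) <-> (r <-> r))) = 4/5 -> 3/5 = 4/5
r <-> p = 2/5 <-> 1/5 = 4/5
p -> (r <-> p) = 1/5 -> 4/5 = 1
q -> p = 4/5 -> 1/5 = 2/5
~r = ~2/5 = 3/5
(q -> p) -> ~r = 2/5 -> 3/5 = 1
(p -> (r <-> p)) -> ((q -> p) -> ~r) = 1 -> 1 = 1
~p = ~1/5 = 4/5
~~p = ~4/5 = 1/5
~q = ~4/5 = 1/5
p -> ~q = 1/5 -> 1/5 = 1
~~p <-> (p -> ~q) = 1/5 <-> 1 = 1/5
((p -> (r <-> p)) -> ((q -> p) -> ~r)) -> (~~p <-> (p -> ~q)) = 1 -> 1/5 = 1/5
(~~~p -> (((p <-> q) -> r) -> ((q <-> r) <-> (r <-> r)))) <-> (((p -> (r <-> p)) -> ((q -> p) -> ~r)) -> (~~p <-> (p -> ~q))) = 4/5 <-> 1/5 = 2/5
(((~q <-> q) -> ((r <-> p) <-> (p -> q))) -> ~(~(p <-> r) -> ~(q <-> q))) <-> ((~~~p -> (((p <-> q) -> r) -> ((q <-> r) <-> (r <-> r)))) <-> (((p -> (r <-> p)) -> ((q -> p) -> ~r)) -> (~~p <-> (p -> ~q)))) = 1/5 <-> 2/5 = 4/5
~p = ~1/5 = 4/5
~p -> p = 4/5 -> 1/5 = 2/5
p <-> r = 1/5 <-> 2/5 = 4/5
p -> (p <-> r) = 1/5 -> 4/5 = 1
(~p -> p) -> (p -> (p <-> r)) = 2/5 -> 1 = 1
~p = ~1/5 = 4/5
~~p = ~4/5 = 1/5
q -> q = 4/5 -> 4/5 = 1
(q -> q) <-> r = 1 <-> 2/5 = 2/5
~((q -> q) <-> r) = ~2/5 = 3/5
~~p <-> ~((q -> q) <-> r) = 1/5 <-> 3/5 = 3/5
((~p -> p) -> (p -> (p <-> r))) <-> (~~p <-> ~((q -> q) <-> r)) = 1 <-> 3/5 = 3/5
r <-> p = 2/5 <-> 1/5 = 4/5
~p = ~1/5 = 4/5
q <-> ~p = 4/5 <-> 4/5 = 1
~p = ~1/5 = 4/5
r -> ~p = 2/5 -> 4/5 = 1
(q <-> ~p) <-> (r -> ~p) = 1 <-> 1 = 1
(r <-> p) <-> ((q <-> ~p) <-> (r -> ~p)) = 4/5 <-> 1 = 4/5
q <-> p = 4/5 <-> 1/5 = 2/5
~(q <-> p) = ~2/5 = 3/5
r -> q = 2/5 -> 4/5 = 1
~(q <-> p) -> (r -> q) = 3/5 -> 1 = 1
~(~(q <-> p) -> (r -> q)) = ~1 = 0
((r <-> p) <-> ((q <-> ~p) <-> (r -> ~p))) -> ~(~(q <-> p) -> (r -> q)) = 4/5 -> 0 = 1/5
(((~p -> p) -> (p -> (p <-> r))) <-> (~~p <-> ~((q -> q) <-> r))) <-> (((r <-> p) <-> ((q <-> ~p) <-> (r -> ~p))) -> ~(~(q <-> p) -> (r -> q))) = 3/5 <-> 1/5 = 3/5
((((~q <-> q) -> ((r <-> p) <-> (p -> q))) -> ~(~(p <-> r) -> ~(q <-> q))) <-> ((~~~p -> (((p <-> q) -> r) -> ((q <-> r) <-> (r <-> r)))) <-> (((p -> (r <-> p)) -> ((q -> p) -> ~r)) -> (~~p <-> (p -> ~q))))) -> ((((~p -> p) -> (p -> (p <-> r))) <-> (~~p <-> ~((q -> q) <-> r))) <-> (((r <-> p) <-> ((q <-> ~p) <-> (r -> ~p))) -> ~(~(q <-> p) -> (r -> q)))) = 4/5 -> 3/5 = 4/5

4/5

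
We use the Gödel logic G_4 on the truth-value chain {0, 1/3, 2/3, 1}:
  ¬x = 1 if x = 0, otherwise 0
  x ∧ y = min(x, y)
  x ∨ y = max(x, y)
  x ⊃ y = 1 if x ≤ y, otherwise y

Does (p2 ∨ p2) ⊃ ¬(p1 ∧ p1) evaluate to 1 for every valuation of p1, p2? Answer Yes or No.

No

Counterexample: take p1 = 1/3, p2 = 1/3.
p2 ∨ p2 = 1/3 ∨ 1/3 = 1/3
p1 ∧ p1 = 1/3 ∧ 1/3 = 1/3
¬(p1 ∧ p1) = ¬1/3 = 0
(p2 ∨ p2) ⊃ ¬(p1 ∧ p1) = 1/3 ⊃ 0 = 0
This gives 0 ≠ 1.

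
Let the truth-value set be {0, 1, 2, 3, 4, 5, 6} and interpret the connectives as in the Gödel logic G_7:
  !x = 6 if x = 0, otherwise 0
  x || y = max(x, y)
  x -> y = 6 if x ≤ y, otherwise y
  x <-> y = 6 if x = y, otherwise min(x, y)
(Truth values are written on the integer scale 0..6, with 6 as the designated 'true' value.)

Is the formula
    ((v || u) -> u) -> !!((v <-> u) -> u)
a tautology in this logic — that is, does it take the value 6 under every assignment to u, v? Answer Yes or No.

No

Counterexample: take u = 0, v = 0.
v || u = 0 || 0 = 0
(v || u) -> u = 0 -> 0 = 6
v <-> u = 0 <-> 0 = 6
(v <-> u) -> u = 6 -> 0 = 0
!((v <-> u) -> u) = !0 = 6
!!((v <-> u) -> u) = !6 = 0
((v || u) -> u) -> !!((v <-> u) -> u) = 6 -> 0 = 0
This gives 0 ≠ 6.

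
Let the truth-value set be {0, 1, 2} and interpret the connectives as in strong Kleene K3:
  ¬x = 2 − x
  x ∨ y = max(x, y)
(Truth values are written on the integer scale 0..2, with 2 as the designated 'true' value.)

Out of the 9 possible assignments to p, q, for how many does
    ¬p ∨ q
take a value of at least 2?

p = 0, q = 0 ↦ 2  ≥
p = 0, q = 1 ↦ 2  ≥
p = 0, q = 2 ↦ 2  ≥
p = 1, q = 0 ↦ 1  <
p = 1, q = 1 ↦ 1  <
p = 1, q = 2 ↦ 2  ≥
p = 2, q = 0 ↦ 0  <
p = 2, q = 1 ↦ 1  <
p = 2, q = 2 ↦ 2  ≥
So 5 of the 9 assignments meet the threshold.

5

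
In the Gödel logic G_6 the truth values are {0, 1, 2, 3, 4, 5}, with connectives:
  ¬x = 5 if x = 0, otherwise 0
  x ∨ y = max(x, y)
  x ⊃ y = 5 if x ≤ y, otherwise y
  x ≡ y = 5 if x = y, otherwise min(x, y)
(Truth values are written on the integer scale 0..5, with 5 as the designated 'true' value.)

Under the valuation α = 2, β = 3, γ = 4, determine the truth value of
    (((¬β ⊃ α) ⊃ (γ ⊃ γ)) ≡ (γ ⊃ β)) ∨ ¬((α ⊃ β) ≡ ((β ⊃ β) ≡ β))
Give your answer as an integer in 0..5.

3

¬β = ¬3 = 0
¬β ⊃ α = 0 ⊃ 2 = 5
γ ⊃ γ = 4 ⊃ 4 = 5
(¬β ⊃ α) ⊃ (γ ⊃ γ) = 5 ⊃ 5 = 5
γ ⊃ β = 4 ⊃ 3 = 3
((¬β ⊃ α) ⊃ (γ ⊃ γ)) ≡ (γ ⊃ β) = 5 ≡ 3 = 3
α ⊃ β = 2 ⊃ 3 = 5
β ⊃ β = 3 ⊃ 3 = 5
(β ⊃ β) ≡ β = 5 ≡ 3 = 3
(α ⊃ β) ≡ ((β ⊃ β) ≡ β) = 5 ≡ 3 = 3
¬((α ⊃ β) ≡ ((β ⊃ β) ≡ β)) = ¬3 = 0
(((¬β ⊃ α) ⊃ (γ ⊃ γ)) ≡ (γ ⊃ β)) ∨ ¬((α ⊃ β) ≡ ((β ⊃ β) ≡ β)) = 3 ∨ 0 = 3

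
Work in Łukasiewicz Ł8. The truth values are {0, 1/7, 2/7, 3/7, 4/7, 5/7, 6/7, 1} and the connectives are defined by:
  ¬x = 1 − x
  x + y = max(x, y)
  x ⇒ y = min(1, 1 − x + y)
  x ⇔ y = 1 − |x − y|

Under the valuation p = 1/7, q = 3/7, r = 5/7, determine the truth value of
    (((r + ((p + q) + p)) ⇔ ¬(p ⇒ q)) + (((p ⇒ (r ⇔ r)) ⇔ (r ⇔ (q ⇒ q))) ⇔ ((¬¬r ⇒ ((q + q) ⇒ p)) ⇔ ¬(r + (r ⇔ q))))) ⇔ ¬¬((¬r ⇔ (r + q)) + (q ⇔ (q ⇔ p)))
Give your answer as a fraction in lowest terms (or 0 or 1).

6/7

p + q = 1/7 + 3/7 = 3/7
(p + q) + p = 3/7 + 1/7 = 3/7
r + ((p + q) + p) = 5/7 + 3/7 = 5/7
p ⇒ q = 1/7 ⇒ 3/7 = 1
¬(p ⇒ q) = ¬1 = 0
(r + ((p + q) + p)) ⇔ ¬(p ⇒ q) = 5/7 ⇔ 0 = 2/7
r ⇔ r = 5/7 ⇔ 5/7 = 1
p ⇒ (r ⇔ r) = 1/7 ⇒ 1 = 1
q ⇒ q = 3/7 ⇒ 3/7 = 1
r ⇔ (q ⇒ q) = 5/7 ⇔ 1 = 5/7
(p ⇒ (r ⇔ r)) ⇔ (r ⇔ (q ⇒ q)) = 1 ⇔ 5/7 = 5/7
¬r = ¬5/7 = 2/7
¬¬r = ¬2/7 = 5/7
q + q = 3/7 + 3/7 = 3/7
(q + q) ⇒ p = 3/7 ⇒ 1/7 = 5/7
¬¬r ⇒ ((q + q) ⇒ p) = 5/7 ⇒ 5/7 = 1
r ⇔ q = 5/7 ⇔ 3/7 = 5/7
r + (r ⇔ q) = 5/7 + 5/7 = 5/7
¬(r + (r ⇔ q)) = ¬5/7 = 2/7
(¬¬r ⇒ ((q + q) ⇒ p)) ⇔ ¬(r + (r ⇔ q)) = 1 ⇔ 2/7 = 2/7
((p ⇒ (r ⇔ r)) ⇔ (r ⇔ (q ⇒ q))) ⇔ ((¬¬r ⇒ ((q + q) ⇒ p)) ⇔ ¬(r + (r ⇔ q))) = 5/7 ⇔ 2/7 = 4/7
((r + ((p + q) + p)) ⇔ ¬(p ⇒ q)) + (((p ⇒ (r ⇔ r)) ⇔ (r ⇔ (q ⇒ q))) ⇔ ((¬¬r ⇒ ((q + q) ⇒ p)) ⇔ ¬(r + (r ⇔ q)))) = 2/7 + 4/7 = 4/7
¬r = ¬5/7 = 2/7
r + q = 5/7 + 3/7 = 5/7
¬r ⇔ (r + q) = 2/7 ⇔ 5/7 = 4/7
q ⇔ p = 3/7 ⇔ 1/7 = 5/7
q ⇔ (q ⇔ p) = 3/7 ⇔ 5/7 = 5/7
(¬r ⇔ (r + q)) + (q ⇔ (q ⇔ p)) = 4/7 + 5/7 = 5/7
¬((¬r ⇔ (r + q)) + (q ⇔ (q ⇔ p))) = ¬5/7 = 2/7
¬¬((¬r ⇔ (r + q)) + (q ⇔ (q ⇔ p))) = ¬2/7 = 5/7
(((r + ((p + q) + p)) ⇔ ¬(p ⇒ q)) + (((p ⇒ (r ⇔ r)) ⇔ (r ⇔ (q ⇒ q))) ⇔ ((¬¬r ⇒ ((q + q) ⇒ p)) ⇔ ¬(r + (r ⇔ q))))) ⇔ ¬¬((¬r ⇔ (r + q)) + (q ⇔ (q ⇔ p))) = 4/7 ⇔ 5/7 = 6/7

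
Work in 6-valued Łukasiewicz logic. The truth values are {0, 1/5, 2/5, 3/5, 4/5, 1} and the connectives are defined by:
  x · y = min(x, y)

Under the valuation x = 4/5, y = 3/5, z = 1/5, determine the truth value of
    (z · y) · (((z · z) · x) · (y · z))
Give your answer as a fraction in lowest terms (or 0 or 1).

z · y = 1/5 · 3/5 = 1/5
z · z = 1/5 · 1/5 = 1/5
(z · z) · x = 1/5 · 4/5 = 1/5
y · z = 3/5 · 1/5 = 1/5
((z · z) · x) · (y · z) = 1/5 · 1/5 = 1/5
(z · y) · (((z · z) · x) · (y · z)) = 1/5 · 1/5 = 1/5

1/5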